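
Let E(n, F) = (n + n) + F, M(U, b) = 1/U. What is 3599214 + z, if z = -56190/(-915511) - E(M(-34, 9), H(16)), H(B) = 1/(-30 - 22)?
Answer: 2912886200227155/809311724 ≈ 3.5992e+6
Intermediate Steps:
H(B) = -1/52 (H(B) = 1/(-52) = -1/52)
E(n, F) = F + 2*n (E(n, F) = 2*n + F = F + 2*n)
z = 112842219/809311724 (z = -56190/(-915511) - (-1/52 + 2/(-34)) = -56190*(-1/915511) - (-1/52 + 2*(-1/34)) = 56190/915511 - (-1/52 - 1/17) = 56190/915511 - 1*(-69/884) = 56190/915511 + 69/884 = 112842219/809311724 ≈ 0.13943)
3599214 + z = 3599214 + 112842219/809311724 = 2912886200227155/809311724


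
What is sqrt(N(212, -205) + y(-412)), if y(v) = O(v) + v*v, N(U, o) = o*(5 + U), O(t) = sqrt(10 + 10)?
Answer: sqrt(125259 + 2*sqrt(5)) ≈ 353.93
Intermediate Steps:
O(t) = 2*sqrt(5) (O(t) = sqrt(20) = 2*sqrt(5))
y(v) = v**2 + 2*sqrt(5) (y(v) = 2*sqrt(5) + v*v = 2*sqrt(5) + v**2 = v**2 + 2*sqrt(5))
sqrt(N(212, -205) + y(-412)) = sqrt(-205*(5 + 212) + ((-412)**2 + 2*sqrt(5))) = sqrt(-205*217 + (169744 + 2*sqrt(5))) = sqrt(-44485 + (169744 + 2*sqrt(5))) = sqrt(125259 + 2*sqrt(5))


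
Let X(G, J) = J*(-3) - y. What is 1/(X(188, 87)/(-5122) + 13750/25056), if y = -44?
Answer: 32084208/18966163 ≈ 1.6917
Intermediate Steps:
X(G, J) = 44 - 3*J (X(G, J) = J*(-3) - 1*(-44) = -3*J + 44 = 44 - 3*J)
1/(X(188, 87)/(-5122) + 13750/25056) = 1/((44 - 3*87)/(-5122) + 13750/25056) = 1/((44 - 261)*(-1/5122) + 13750*(1/25056)) = 1/(-217*(-1/5122) + 6875/12528) = 1/(217/5122 + 6875/12528) = 1/(18966163/32084208) = 32084208/18966163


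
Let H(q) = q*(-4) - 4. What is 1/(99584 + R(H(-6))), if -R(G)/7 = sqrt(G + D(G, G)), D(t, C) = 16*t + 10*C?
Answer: 24896/2479236649 + 21*sqrt(15)/4958473298 ≈ 1.0058e-5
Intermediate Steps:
H(q) = -4 - 4*q (H(q) = -4*q - 4 = -4 - 4*q)
D(t, C) = 10*C + 16*t
R(G) = -21*sqrt(3)*sqrt(G) (R(G) = -7*sqrt(G + (10*G + 16*G)) = -7*sqrt(G + 26*G) = -7*3*sqrt(3)*sqrt(G) = -21*sqrt(3)*sqrt(G))
1/(99584 + R(H(-6))) = 1/(99584 - 21*sqrt(3)*sqrt(-4 - 4*(-6))) = 1/(99584 - 21*sqrt(3)*sqrt(-4 + 24)) = 1/(99584 - 21*sqrt(3)*sqrt(20)) = 1/(99584 - 21*sqrt(3)*2*sqrt(5)) = 1/(99584 - 42*sqrt(15))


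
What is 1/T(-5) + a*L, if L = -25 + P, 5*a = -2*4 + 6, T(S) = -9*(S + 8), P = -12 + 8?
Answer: 1561/135 ≈ 11.563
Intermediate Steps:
P = -4
T(S) = -72 - 9*S (T(S) = -9*(8 + S) = -72 - 9*S)
a = -⅖ (a = (-2*4 + 6)/5 = (-8 + 6)/5 = (⅕)*(-2) = -⅖ ≈ -0.40000)
L = -29 (L = -25 - 4 = -29)
1/T(-5) + a*L = 1/(-72 - 9*(-5)) - ⅖*(-29) = 1/(-72 + 45) + 58/5 = 1/(-27) + 58/5 = -1/27 + 58/5 = 1561/135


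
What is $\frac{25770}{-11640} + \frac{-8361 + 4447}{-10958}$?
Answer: $- \frac{3947145}{2125852} \approx -1.8567$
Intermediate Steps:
$\frac{25770}{-11640} + \frac{-8361 + 4447}{-10958} = 25770 \left(- \frac{1}{11640}\right) - - \frac{1957}{5479} = - \frac{859}{388} + \frac{1957}{5479} = - \frac{3947145}{2125852}$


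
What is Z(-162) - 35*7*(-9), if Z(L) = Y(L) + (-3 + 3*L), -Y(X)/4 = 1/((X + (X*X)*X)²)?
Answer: 7754976310266899/4519216964025 ≈ 1716.0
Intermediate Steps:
Y(X) = -4/(X + X³)² (Y(X) = -4/(X + (X*X)*X)² = -4/(X + X²*X)² = -4/(X + X³)²)
Z(L) = -3 + 3*L - 4/(L²*(1 + L²)²) (Z(L) = -4/(L²*(1 + L²)²) + (-3 + 3*L) = -3 + 3*L - 4/(L²*(1 + L²)²))
Z(-162) - 35*7*(-9) = (-3 + 3*(-162) - 4/((-162)²*(1 + (-162)²)²)) - 35*7*(-9) = (-3 - 486 - 4*1/26244/(1 + 26244)²) - 245*(-9) = (-3 - 486 - 4*1/26244/26245²) + 2205 = (-3 - 486 - 4*1/26244*1/688800025) + 2205 = (-3 - 486 - 1/4519216964025) + 2205 = -2209897095408226/4519216964025 + 2205 = 7754976310266899/4519216964025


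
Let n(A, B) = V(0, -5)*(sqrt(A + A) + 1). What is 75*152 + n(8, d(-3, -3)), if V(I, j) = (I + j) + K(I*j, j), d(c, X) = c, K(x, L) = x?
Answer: 11375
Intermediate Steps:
V(I, j) = I + j + I*j (V(I, j) = (I + j) + I*j = I + j + I*j)
n(A, B) = -5 - 5*sqrt(2)*sqrt(A) (n(A, B) = (0 - 5 + 0*(-5))*(sqrt(A + A) + 1) = (0 - 5 + 0)*(sqrt(2*A) + 1) = -5*(sqrt(2)*sqrt(A) + 1) = -5*(1 + sqrt(2)*sqrt(A)) = -5 - 5*sqrt(2)*sqrt(A))
75*152 + n(8, d(-3, -3)) = 75*152 + (-5 - 5*sqrt(2)*sqrt(8)) = 11400 + (-5 - 5*sqrt(2)*2*sqrt(2)) = 11400 + (-5 - 20) = 11400 - 25 = 11375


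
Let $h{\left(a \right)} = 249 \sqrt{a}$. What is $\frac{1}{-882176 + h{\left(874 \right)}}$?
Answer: $- \frac{441088}{389090153051} - \frac{249 \sqrt{874}}{778180306102} \approx -1.1431 \cdot 10^{-6}$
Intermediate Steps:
$\frac{1}{-882176 + h{\left(874 \right)}} = \frac{1}{-882176 + 249 \sqrt{874}}$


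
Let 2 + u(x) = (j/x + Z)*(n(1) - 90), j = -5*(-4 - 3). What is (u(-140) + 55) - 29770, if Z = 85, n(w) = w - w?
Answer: -74689/2 ≈ -37345.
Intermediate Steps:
n(w) = 0
j = 35 (j = -5*(-7) = 35)
u(x) = -7652 - 3150/x (u(x) = -2 + (35/x + 85)*(0 - 90) = -2 + (85 + 35/x)*(-90) = -2 + (-7650 - 3150/x) = -7652 - 3150/x)
(u(-140) + 55) - 29770 = ((-7652 - 3150/(-140)) + 55) - 29770 = ((-7652 - 3150*(-1/140)) + 55) - 29770 = ((-7652 + 45/2) + 55) - 29770 = (-15259/2 + 55) - 29770 = -15149/2 - 29770 = -74689/2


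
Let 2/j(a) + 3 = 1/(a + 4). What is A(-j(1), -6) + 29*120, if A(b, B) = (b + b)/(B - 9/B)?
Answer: 219220/63 ≈ 3479.7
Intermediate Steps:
j(a) = 2/(-3 + 1/(4 + a)) (j(a) = 2/(-3 + 1/(a + 4)) = 2/(-3 + 1/(4 + a)))
A(b, B) = 2*b/(B - 9/B) (A(b, B) = (2*b)/(B - 9/B) = 2*b/(B - 9/B))
A(-j(1), -6) + 29*120 = 2*(-6)*(-2*(-4 - 1*1)/(11 + 3*1))/(-9 + (-6)²) + 29*120 = 2*(-6)*(-2*(-4 - 1)/(11 + 3))/(-9 + 36) + 3480 = 2*(-6)*(-2*(-5)/14)/27 + 3480 = 2*(-6)*(-2*(-5)/14)*(1/27) + 3480 = 2*(-6)*(-1*(-5/7))*(1/27) + 3480 = 2*(-6)*(5/7)*(1/27) + 3480 = -20/63 + 3480 = 219220/63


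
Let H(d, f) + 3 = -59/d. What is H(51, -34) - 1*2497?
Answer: -127559/51 ≈ -2501.2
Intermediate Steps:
H(d, f) = -3 - 59/d
H(51, -34) - 1*2497 = (-3 - 59/51) - 1*2497 = (-3 - 59*1/51) - 2497 = (-3 - 59/51) - 2497 = -212/51 - 2497 = -127559/51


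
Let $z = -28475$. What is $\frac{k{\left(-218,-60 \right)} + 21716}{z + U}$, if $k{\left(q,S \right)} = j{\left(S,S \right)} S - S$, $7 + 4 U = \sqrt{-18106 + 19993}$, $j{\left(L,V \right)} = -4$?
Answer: $- \frac{1671851008}{2162467127} - \frac{44032 \sqrt{1887}}{6487401381} \approx -0.77342$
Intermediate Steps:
$U = - \frac{7}{4} + \frac{\sqrt{1887}}{4}$ ($U = - \frac{7}{4} + \frac{\sqrt{-18106 + 19993}}{4} = - \frac{7}{4} + \frac{\sqrt{1887}}{4} \approx 9.1099$)
$k{\left(q,S \right)} = - 5 S$ ($k{\left(q,S \right)} = - 4 S - S = - 5 S$)
$\frac{k{\left(-218,-60 \right)} + 21716}{z + U} = \frac{\left(-5\right) \left(-60\right) + 21716}{-28475 - \left(\frac{7}{4} - \frac{\sqrt{1887}}{4}\right)} = \frac{300 + 21716}{- \frac{113907}{4} + \frac{\sqrt{1887}}{4}} = \frac{22016}{- \frac{113907}{4} + \frac{\sqrt{1887}}{4}}$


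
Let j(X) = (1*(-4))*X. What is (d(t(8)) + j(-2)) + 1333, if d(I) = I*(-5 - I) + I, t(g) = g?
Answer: 1245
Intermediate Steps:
j(X) = -4*X
d(I) = I + I*(-5 - I)
(d(t(8)) + j(-2)) + 1333 = (-1*8*(4 + 8) - 4*(-2)) + 1333 = (-1*8*12 + 8) + 1333 = (-96 + 8) + 1333 = -88 + 1333 = 1245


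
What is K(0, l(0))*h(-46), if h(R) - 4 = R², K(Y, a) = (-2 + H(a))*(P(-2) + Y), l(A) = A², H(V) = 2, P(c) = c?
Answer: 0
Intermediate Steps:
K(Y, a) = 0 (K(Y, a) = (-2 + 2)*(-2 + Y) = 0*(-2 + Y) = 0)
h(R) = 4 + R²
K(0, l(0))*h(-46) = 0*(4 + (-46)²) = 0*(4 + 2116) = 0*2120 = 0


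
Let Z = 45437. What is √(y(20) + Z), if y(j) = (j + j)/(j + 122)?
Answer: √229049337/71 ≈ 213.16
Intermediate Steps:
y(j) = 2*j/(122 + j) (y(j) = (2*j)/(122 + j) = 2*j/(122 + j))
√(y(20) + Z) = √(2*20/(122 + 20) + 45437) = √(2*20/142 + 45437) = √(2*20*(1/142) + 45437) = √(20/71 + 45437) = √(3226047/71) = √229049337/71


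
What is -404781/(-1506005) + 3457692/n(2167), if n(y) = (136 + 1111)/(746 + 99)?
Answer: 4400170221950607/1877988235 ≈ 2.3430e+6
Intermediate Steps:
n(y) = 1247/845
-404781/(-1506005) + 3457692/n(2167) = -404781/(-1506005) + 3457692/(1247/845) = -404781*(-1/1506005) + 3457692*(845/1247) = 404781/1506005 + 2921749740/1247 = 4400170221950607/1877988235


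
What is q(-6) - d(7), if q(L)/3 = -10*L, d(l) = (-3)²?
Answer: 171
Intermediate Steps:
d(l) = 9
q(L) = -30*L (q(L) = 3*(-10*L) = -30*L)
q(-6) - d(7) = -30*(-6) - 1*9 = 180 - 9 = 171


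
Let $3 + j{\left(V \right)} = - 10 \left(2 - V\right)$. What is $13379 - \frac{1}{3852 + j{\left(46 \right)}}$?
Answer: $\frac{57382530}{4289} \approx 13379.0$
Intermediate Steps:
$j{\left(V \right)} = -23 + 10 V$ ($j{\left(V \right)} = -3 - 10 \left(2 - V\right) = -3 + \left(-20 + 10 V\right) = -23 + 10 V$)
$13379 - \frac{1}{3852 + j{\left(46 \right)}} = 13379 - \frac{1}{3852 + \left(-23 + 10 \cdot 46\right)} = 13379 - \frac{1}{3852 + \left(-23 + 460\right)} = 13379 - \frac{1}{3852 + 437} = 13379 - \frac{1}{4289} = \frac{57382530}{4289}$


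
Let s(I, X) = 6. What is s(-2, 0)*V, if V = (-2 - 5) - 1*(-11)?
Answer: 24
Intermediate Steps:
V = 4 (V = -7 + 11 = 4)
s(-2, 0)*V = 6*4 = 24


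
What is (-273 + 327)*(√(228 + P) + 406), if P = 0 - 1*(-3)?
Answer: 21924 + 54*√231 ≈ 22745.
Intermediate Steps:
P = 3 (P = 0 + 3 = 3)
(-273 + 327)*(√(228 + P) + 406) = (-273 + 327)*(√(228 + 3) + 406) = 54*(√231 + 406) = 54*(406 + √231) = 21924 + 54*√231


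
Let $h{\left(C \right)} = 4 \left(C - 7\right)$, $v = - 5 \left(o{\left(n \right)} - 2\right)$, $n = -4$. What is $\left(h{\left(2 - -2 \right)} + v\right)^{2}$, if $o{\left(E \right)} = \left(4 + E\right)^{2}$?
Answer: $4$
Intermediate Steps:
$v = 10$ ($v = - 5 \left(\left(4 - 4\right)^{2} - 2\right) = - 5 \left(0^{2} - 2\right) = - 5 \left(0 - 2\right) = \left(-5\right) \left(-2\right) = 10$)
$h{\left(C \right)} = -28 + 4 C$ ($h{\left(C \right)} = 4 \left(-7 + C\right) = -28 + 4 C$)
$\left(h{\left(2 - -2 \right)} + v\right)^{2} = \left(\left(-28 + 4 \left(2 - -2\right)\right) + 10\right)^{2} = \left(\left(-28 + 4 \left(2 + 2\right)\right) + 10\right)^{2} = \left(\left(-28 + 4 \cdot 4\right) + 10\right)^{2} = \left(\left(-28 + 16\right) + 10\right)^{2} = \left(-12 + 10\right)^{2} = \left(-2\right)^{2} = 4$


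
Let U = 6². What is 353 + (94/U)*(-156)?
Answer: -163/3 ≈ -54.333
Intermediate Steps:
U = 36
353 + (94/U)*(-156) = 353 + (94/36)*(-156) = 353 + (94*(1/36))*(-156) = 353 + (47/18)*(-156) = 353 - 1222/3 = -163/3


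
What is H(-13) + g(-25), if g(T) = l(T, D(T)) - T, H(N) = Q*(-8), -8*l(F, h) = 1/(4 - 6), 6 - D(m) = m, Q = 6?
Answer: -367/16 ≈ -22.938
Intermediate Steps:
D(m) = 6 - m
l(F, h) = 1/16 (l(F, h) = -1/(8*(4 - 6)) = -1/8/(-2) = -1/8*(-1/2) = 1/16)
H(N) = -48 (H(N) = 6*(-8) = -48)
g(T) = 1/16 - T
H(-13) + g(-25) = -48 + (1/16 - 1*(-25)) = -48 + (1/16 + 25) = -48 + 401/16 = -367/16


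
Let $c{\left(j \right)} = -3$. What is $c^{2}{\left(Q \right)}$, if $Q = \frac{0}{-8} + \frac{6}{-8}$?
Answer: $9$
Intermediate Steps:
$Q = - \frac{3}{4}$ ($Q = 0 \left(- \frac{1}{8}\right) + 6 \left(- \frac{1}{8}\right) = 0 - \frac{3}{4} = - \frac{3}{4} \approx -0.75$)
$c^{2}{\left(Q \right)} = \left(-3\right)^{2} = 9$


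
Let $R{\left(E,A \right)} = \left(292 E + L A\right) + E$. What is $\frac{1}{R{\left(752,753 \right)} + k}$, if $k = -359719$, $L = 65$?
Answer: $- \frac{1}{90438} \approx -1.1057 \cdot 10^{-5}$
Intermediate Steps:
$R{\left(E,A \right)} = 65 A + 293 E$ ($R{\left(E,A \right)} = \left(292 E + 65 A\right) + E = \left(65 A + 292 E\right) + E = 65 A + 293 E$)
$\frac{1}{R{\left(752,753 \right)} + k} = \frac{1}{\left(65 \cdot 753 + 293 \cdot 752\right) - 359719} = \frac{1}{\left(48945 + 220336\right) - 359719} = \frac{1}{269281 - 359719} = \frac{1}{-90438} = - \frac{1}{90438}$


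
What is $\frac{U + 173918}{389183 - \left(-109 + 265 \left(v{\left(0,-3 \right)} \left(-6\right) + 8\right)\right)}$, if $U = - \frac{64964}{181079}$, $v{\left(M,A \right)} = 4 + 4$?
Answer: $\frac{15746416279}{36206021734} \approx 0.43491$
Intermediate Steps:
$v{\left(M,A \right)} = 8$
$U = - \frac{64964}{181079}$ ($U = \left(-64964\right) \frac{1}{181079} = - \frac{64964}{181079} \approx -0.35876$)
$\frac{U + 173918}{389183 - \left(-109 + 265 \left(v{\left(0,-3 \right)} \left(-6\right) + 8\right)\right)} = \frac{- \frac{64964}{181079} + 173918}{389183 - \left(-109 + 265 \left(8 \left(-6\right) + 8\right)\right)} = \frac{31492832558}{181079 \left(389183 - \left(-109 + 265 \left(-48 + 8\right)\right)\right)} = \frac{31492832558}{181079 \left(389183 + \left(109 - -10600\right)\right)} = \frac{31492832558}{181079 \left(389183 + \left(109 + 10600\right)\right)} = \frac{31492832558}{181079 \left(389183 + 10709\right)} = \frac{31492832558}{181079 \cdot 399892} = \frac{31492832558}{181079} \cdot \frac{1}{399892} = \frac{15746416279}{36206021734}$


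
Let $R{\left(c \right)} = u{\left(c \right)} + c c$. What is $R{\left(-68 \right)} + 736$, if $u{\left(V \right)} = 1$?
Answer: $5361$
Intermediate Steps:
$R{\left(c \right)} = 1 + c^{2}$ ($R{\left(c \right)} = 1 + c c = 1 + c^{2}$)
$R{\left(-68 \right)} + 736 = \left(1 + \left(-68\right)^{2}\right) + 736 = \left(1 + 4624\right) + 736 = 4625 + 736 = 5361$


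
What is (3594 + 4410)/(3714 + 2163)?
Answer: 2668/1959 ≈ 1.3619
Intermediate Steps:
(3594 + 4410)/(3714 + 2163) = 8004/5877 = 8004*(1/5877) = 2668/1959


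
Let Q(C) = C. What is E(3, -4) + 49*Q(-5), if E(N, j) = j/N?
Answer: -739/3 ≈ -246.33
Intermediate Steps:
E(3, -4) + 49*Q(-5) = -4/3 + 49*(-5) = -4*⅓ - 245 = -4/3 - 245 = -739/3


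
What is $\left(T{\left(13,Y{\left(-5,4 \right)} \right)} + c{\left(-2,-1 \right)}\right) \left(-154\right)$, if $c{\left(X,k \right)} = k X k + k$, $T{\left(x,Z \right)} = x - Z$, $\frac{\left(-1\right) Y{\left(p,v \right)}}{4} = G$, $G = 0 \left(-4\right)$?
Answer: $-1540$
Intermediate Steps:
$G = 0$
$Y{\left(p,v \right)} = 0$ ($Y{\left(p,v \right)} = \left(-4\right) 0 = 0$)
$c{\left(X,k \right)} = k + X k^{2}$ ($c{\left(X,k \right)} = X k k + k = X k^{2} + k = k + X k^{2}$)
$\left(T{\left(13,Y{\left(-5,4 \right)} \right)} + c{\left(-2,-1 \right)}\right) \left(-154\right) = \left(\left(13 - 0\right) - \left(1 - -2\right)\right) \left(-154\right) = \left(\left(13 + 0\right) - \left(1 + 2\right)\right) \left(-154\right) = \left(13 - 3\right) \left(-154\right) = 10 \left(-154\right) = -1540$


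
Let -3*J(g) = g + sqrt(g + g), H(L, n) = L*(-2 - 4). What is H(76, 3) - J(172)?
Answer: -1196/3 + 2*sqrt(86)/3 ≈ -392.48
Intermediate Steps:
H(L, n) = -6*L (H(L, n) = L*(-6) = -6*L)
J(g) = -g/3 - sqrt(2)*sqrt(g)/3 (J(g) = -(g + sqrt(g + g))/3 = -(g + sqrt(2*g))/3 = -(g + sqrt(2)*sqrt(g))/3 = -g/3 - sqrt(2)*sqrt(g)/3)
H(76, 3) - J(172) = -6*76 - (-1/3*172 - sqrt(2)*sqrt(172)/3) = -456 - (-172/3 - sqrt(2)*2*sqrt(43)/3) = -456 - (-172/3 - 2*sqrt(86)/3) = -456 + (172/3 + 2*sqrt(86)/3) = -1196/3 + 2*sqrt(86)/3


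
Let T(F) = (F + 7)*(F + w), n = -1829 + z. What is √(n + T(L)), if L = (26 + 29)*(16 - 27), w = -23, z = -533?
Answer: 41*√222 ≈ 610.89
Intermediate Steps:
L = -605 (L = 55*(-11) = -605)
n = -2362 (n = -1829 - 533 = -2362)
T(F) = (-23 + F)*(7 + F) (T(F) = (F + 7)*(F - 23) = (7 + F)*(-23 + F) = (-23 + F)*(7 + F))
√(n + T(L)) = √(-2362 + (-161 + (-605)² - 16*(-605))) = √(-2362 + (-161 + 366025 + 9680)) = √(-2362 + 375544) = √373182 = 41*√222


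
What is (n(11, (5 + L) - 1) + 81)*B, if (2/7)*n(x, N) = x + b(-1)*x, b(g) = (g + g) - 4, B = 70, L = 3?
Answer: -7805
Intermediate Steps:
b(g) = -4 + 2*g (b(g) = 2*g - 4 = -4 + 2*g)
n(x, N) = -35*x/2 (n(x, N) = 7*(x + (-4 + 2*(-1))*x)/2 = 7*(x + (-4 - 2)*x)/2 = 7*(x - 6*x)/2 = 7*(-5*x)/2 = -35*x/2)
(n(11, (5 + L) - 1) + 81)*B = (-35/2*11 + 81)*70 = (-385/2 + 81)*70 = -223/2*70 = -7805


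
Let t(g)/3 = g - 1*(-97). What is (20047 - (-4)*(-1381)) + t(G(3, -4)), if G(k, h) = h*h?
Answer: 14862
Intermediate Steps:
G(k, h) = h²
t(g) = 291 + 3*g (t(g) = 3*(g - 1*(-97)) = 3*(g + 97) = 3*(97 + g) = 291 + 3*g)
(20047 - (-4)*(-1381)) + t(G(3, -4)) = (20047 - (-4)*(-1381)) + (291 + 3*(-4)²) = (20047 - 1*5524) + (291 + 3*16) = (20047 - 5524) + (291 + 48) = 14523 + 339 = 14862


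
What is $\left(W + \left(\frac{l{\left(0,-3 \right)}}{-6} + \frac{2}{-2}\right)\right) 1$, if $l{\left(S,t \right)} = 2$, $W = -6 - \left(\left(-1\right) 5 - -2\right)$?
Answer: $- \frac{13}{3} \approx -4.3333$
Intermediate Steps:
$W = -3$ ($W = -6 - \left(-5 + 2\right) = -6 - -3 = -6 + 3 = -3$)
$\left(W + \left(\frac{l{\left(0,-3 \right)}}{-6} + \frac{2}{-2}\right)\right) 1 = \left(-3 + \left(\frac{2}{-6} + \frac{2}{-2}\right)\right) 1 = \left(-3 + \left(2 \left(- \frac{1}{6}\right) + 2 \left(- \frac{1}{2}\right)\right)\right) 1 = \left(-3 - \frac{4}{3}\right) 1 = \left(- \frac{13}{3}\right) 1 = - \frac{13}{3}$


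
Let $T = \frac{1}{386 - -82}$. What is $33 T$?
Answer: $\frac{11}{156} \approx 0.070513$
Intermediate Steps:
$T = \frac{1}{468}$ ($T = \frac{1}{386 + 82} = \frac{1}{468} \approx 0.0021368$)
$33 T = 33 \cdot \frac{1}{468} = \frac{11}{156}$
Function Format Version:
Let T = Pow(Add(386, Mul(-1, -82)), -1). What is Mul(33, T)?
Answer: Rational(11, 156) ≈ 0.070513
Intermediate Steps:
T = Rational(1, 468) (T = Pow(Add(386, 82), -1) = Pow(468, -1) = Rational(1, 468) ≈ 0.0021368)
Mul(33, T) = Mul(33, Rational(1, 468)) = Rational(11, 156)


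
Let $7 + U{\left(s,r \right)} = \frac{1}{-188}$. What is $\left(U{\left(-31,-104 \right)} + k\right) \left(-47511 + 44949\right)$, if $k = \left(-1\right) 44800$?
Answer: $\frac{10790781477}{94} \approx 1.148 \cdot 10^{8}$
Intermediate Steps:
$k = -44800$
$U{\left(s,r \right)} = - \frac{1317}{188}$ ($U{\left(s,r \right)} = -7 + \frac{1}{-188} = -7 - \frac{1}{188} = - \frac{1317}{188}$)
$\left(U{\left(-31,-104 \right)} + k\right) \left(-47511 + 44949\right) = \left(- \frac{1317}{188} - 44800\right) \left(-47511 + 44949\right) = \left(- \frac{8423717}{188}\right) \left(-2562\right) = \frac{10790781477}{94}$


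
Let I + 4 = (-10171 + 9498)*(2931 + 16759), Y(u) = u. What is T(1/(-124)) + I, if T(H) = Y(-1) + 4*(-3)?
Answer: -13251387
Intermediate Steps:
T(H) = -13 (T(H) = -1 + 4*(-3) = -1 - 12 = -13)
I = -13251374 (I = -4 + (-10171 + 9498)*(2931 + 16759) = -4 - 673*19690 = -4 - 13251370 = -13251374)
T(1/(-124)) + I = -13 - 13251374 = -13251387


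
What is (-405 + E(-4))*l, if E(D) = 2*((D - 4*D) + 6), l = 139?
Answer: -51291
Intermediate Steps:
E(D) = 12 - 6*D (E(D) = 2*(-3*D + 6) = 2*(6 - 3*D) = 12 - 6*D)
(-405 + E(-4))*l = (-405 + (12 - 6*(-4)))*139 = (-405 + (12 + 24))*139 = (-405 + 36)*139 = -369*139 = -51291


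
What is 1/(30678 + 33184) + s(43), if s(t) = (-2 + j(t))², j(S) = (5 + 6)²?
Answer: 904349783/63862 ≈ 14161.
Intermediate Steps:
j(S) = 121 (j(S) = 11² = 121)
s(t) = 14161 (s(t) = (-2 + 121)² = 119² = 14161)
1/(30678 + 33184) + s(43) = 1/(30678 + 33184) + 14161 = 1/63862 + 14161 = 904349783/63862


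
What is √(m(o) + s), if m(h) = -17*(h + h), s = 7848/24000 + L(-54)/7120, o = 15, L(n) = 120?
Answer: 3*I*√4485540370/8900 ≈ 22.576*I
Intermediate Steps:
s = 30603/89000 (s = 7848/24000 + 120/7120 = 7848*(1/24000) + 120*(1/7120) = 327/1000 + 3/178 = 30603/89000 ≈ 0.34385)
m(h) = -34*h
√(m(o) + s) = √(-34*15 + 30603/89000) = √(-510 + 30603/89000) = √(-45359397/89000) = 3*I*√4485540370/8900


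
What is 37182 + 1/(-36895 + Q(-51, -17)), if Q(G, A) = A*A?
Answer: 1361084291/36606 ≈ 37182.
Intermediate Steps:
Q(G, A) = A²
37182 + 1/(-36895 + Q(-51, -17)) = 37182 + 1/(-36895 + (-17)²) = 37182 + 1/(-36895 + 289) = 37182 + 1/(-36606) = 37182 - 1/36606 = 1361084291/36606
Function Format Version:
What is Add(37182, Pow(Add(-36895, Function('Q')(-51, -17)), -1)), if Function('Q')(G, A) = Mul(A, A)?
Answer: Rational(1361084291, 36606) ≈ 37182.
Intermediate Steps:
Function('Q')(G, A) = Pow(A, 2)
Add(37182, Pow(Add(-36895, Function('Q')(-51, -17)), -1)) = Add(37182, Pow(Add(-36895, Pow(-17, 2)), -1)) = Add(37182, Pow(Add(-36895, 289), -1)) = Add(37182, Pow(-36606, -1)) = Add(37182, Rational(-1, 36606)) = Rational(1361084291, 36606)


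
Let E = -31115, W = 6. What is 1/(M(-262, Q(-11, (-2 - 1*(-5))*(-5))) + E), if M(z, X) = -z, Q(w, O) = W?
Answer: -1/30853 ≈ -3.2412e-5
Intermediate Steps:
Q(w, O) = 6
1/(M(-262, Q(-11, (-2 - 1*(-5))*(-5))) + E) = 1/(-1*(-262) - 31115) = 1/(262 - 31115) = 1/(-30853) = -1/30853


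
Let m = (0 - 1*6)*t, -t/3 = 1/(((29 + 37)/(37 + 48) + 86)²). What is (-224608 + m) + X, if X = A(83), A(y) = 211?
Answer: -6104201514111/27202688 ≈ -2.2440e+5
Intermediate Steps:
X = 211
t = -21675/54405376 (t = -3/((29 + 37)/(37 + 48) + 86)² = -3/(66/85 + 86)² = -3/((7376/85)²) = -3/54405376/7225 = -3*7225/54405376 = -21675/54405376 ≈ -0.00039840)
m = 65025/27202688 (m = (0 - 1*6)*(-21675/54405376) = (0 - 6)*(-21675/54405376) = -6*(-21675/54405376) = 65025/27202688 ≈ 0.0023904)
(-224608 + m) + X = (-224608 + 65025/27202688) + 211 = -6109941281279/27202688 + 211 = -6104201514111/27202688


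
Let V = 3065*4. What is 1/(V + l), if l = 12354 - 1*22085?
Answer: 1/2529 ≈ 0.00039541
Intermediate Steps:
V = 12260
l = -9731 (l = 12354 - 22085 = -9731)
1/(V + l) = 1/(12260 - 9731) = 1/2529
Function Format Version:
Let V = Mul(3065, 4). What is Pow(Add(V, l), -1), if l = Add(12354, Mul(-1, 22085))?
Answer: Rational(1, 2529) ≈ 0.00039541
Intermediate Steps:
V = 12260
l = -9731 (l = Add(12354, -22085) = -9731)
Pow(Add(V, l), -1) = Pow(Add(12260, -9731), -1) = Pow(2529, -1) = Rational(1, 2529)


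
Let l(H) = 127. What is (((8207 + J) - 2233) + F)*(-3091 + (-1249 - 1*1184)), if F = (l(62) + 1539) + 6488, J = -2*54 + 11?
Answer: -77507244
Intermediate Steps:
J = -97 (J = -108 + 11 = -97)
F = 8154 (F = (127 + 1539) + 6488 = 1666 + 6488 = 8154)
(((8207 + J) - 2233) + F)*(-3091 + (-1249 - 1*1184)) = (((8207 - 97) - 2233) + 8154)*(-3091 + (-1249 - 1*1184)) = ((8110 - 2233) + 8154)*(-3091 + (-1249 - 1184)) = (5877 + 8154)*(-3091 - 2433) = 14031*(-5524) = -77507244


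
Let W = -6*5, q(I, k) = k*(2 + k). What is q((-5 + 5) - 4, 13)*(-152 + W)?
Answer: -35490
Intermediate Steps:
W = -30
q((-5 + 5) - 4, 13)*(-152 + W) = (13*(2 + 13))*(-152 - 30) = (13*15)*(-182) = 195*(-182) = -35490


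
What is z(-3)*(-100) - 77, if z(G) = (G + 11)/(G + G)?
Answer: 169/3 ≈ 56.333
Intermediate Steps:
z(G) = (11 + G)/(2*G) (z(G) = (11 + G)/((2*G)) = (11 + G)*(1/(2*G)) = (11 + G)/(2*G))
z(-3)*(-100) - 77 = ((½)*(11 - 3)/(-3))*(-100) - 77 = ((½)*(-⅓)*8)*(-100) - 77 = -4/3*(-100) - 77 = 400/3 - 77 = 169/3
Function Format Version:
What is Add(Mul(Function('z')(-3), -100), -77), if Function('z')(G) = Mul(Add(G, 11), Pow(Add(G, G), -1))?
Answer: Rational(169, 3) ≈ 56.333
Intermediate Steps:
Function('z')(G) = Mul(Rational(1, 2), Pow(G, -1), Add(11, G)) (Function('z')(G) = Mul(Add(11, G), Pow(Mul(2, G), -1)) = Mul(Add(11, G), Mul(Rational(1, 2), Pow(G, -1))) = Mul(Rational(1, 2), Pow(G, -1), Add(11, G)))
Add(Mul(Function('z')(-3), -100), -77) = Add(Mul(Mul(Rational(1, 2), Pow(-3, -1), Add(11, -3)), -100), -77) = Add(Mul(Mul(Rational(1, 2), Rational(-1, 3), 8), -100), -77) = Add(Mul(Rational(-4, 3), -100), -77) = Add(Rational(400, 3), -77) = Rational(169, 3)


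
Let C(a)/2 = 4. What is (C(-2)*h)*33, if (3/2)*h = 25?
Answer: 4400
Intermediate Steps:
h = 50/3 (h = (⅔)*25 = 50/3 ≈ 16.667)
C(a) = 8 (C(a) = 2*4 = 8)
(C(-2)*h)*33 = (8*(50/3))*33 = (400/3)*33 = 4400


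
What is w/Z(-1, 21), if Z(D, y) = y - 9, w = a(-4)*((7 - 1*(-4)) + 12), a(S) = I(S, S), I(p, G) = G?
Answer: -23/3 ≈ -7.6667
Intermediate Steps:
a(S) = S
w = -92 (w = -4*((7 - 1*(-4)) + 12) = -4*((7 + 4) + 12) = -4*(11 + 12) = -4*23 = -92)
Z(D, y) = -9 + y
w/Z(-1, 21) = -92/(-9 + 21) = -92/12 = -92*1/12 = -23/3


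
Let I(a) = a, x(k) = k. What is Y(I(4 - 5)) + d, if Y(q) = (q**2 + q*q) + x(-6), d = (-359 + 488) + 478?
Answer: 603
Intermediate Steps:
d = 607 (d = 129 + 478 = 607)
Y(q) = -6 + 2*q**2 (Y(q) = (q**2 + q*q) - 6 = (q**2 + q**2) - 6 = 2*q**2 - 6 = -6 + 2*q**2)
Y(I(4 - 5)) + d = (-6 + 2*(4 - 5)**2) + 607 = (-6 + 2*(-1)**2) + 607 = (-6 + 2*1) + 607 = (-6 + 2) + 607 = -4 + 607 = 603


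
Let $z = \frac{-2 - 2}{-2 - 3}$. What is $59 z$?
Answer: $\frac{236}{5} \approx 47.2$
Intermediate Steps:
$z = \frac{4}{5}$ ($z = - \frac{4}{-5} = \left(-4\right) \left(- \frac{1}{5}\right) = \frac{4}{5} \approx 0.8$)
$59 z = 59 \cdot \frac{4}{5} = \frac{236}{5}$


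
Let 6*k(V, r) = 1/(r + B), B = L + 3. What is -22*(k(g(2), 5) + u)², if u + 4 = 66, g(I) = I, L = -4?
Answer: -24388331/288 ≈ -84682.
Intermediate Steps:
B = -1 (B = -4 + 3 = -1)
k(V, r) = 1/(6*(-1 + r)) (k(V, r) = 1/(6*(r - 1)) = 1/(6*(-1 + r)))
u = 62 (u = -4 + 66 = 62)
-22*(k(g(2), 5) + u)² = -22*(1/(6*(-1 + 5)) + 62)² = -22*((⅙)/4 + 62)² = -22*((⅙)*(¼) + 62)² = -22*(1/24 + 62)² = -22*(1489/24)² = -22*2217121/576 = -24388331/288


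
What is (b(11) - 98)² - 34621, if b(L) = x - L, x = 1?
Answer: -22957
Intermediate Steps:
b(L) = 1 - L
(b(11) - 98)² - 34621 = ((1 - 1*11) - 98)² - 34621 = ((1 - 11) - 98)² - 34621 = (-10 - 98)² - 34621 = (-108)² - 34621 = 11664 - 34621 = -22957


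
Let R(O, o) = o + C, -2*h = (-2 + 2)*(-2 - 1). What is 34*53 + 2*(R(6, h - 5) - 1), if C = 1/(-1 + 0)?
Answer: 1788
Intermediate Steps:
C = -1 (C = 1/(-1) = -1)
h = 0 (h = -(-2 + 2)*(-2 - 1)/2 = -0*(-3) = -½*0 = 0)
R(O, o) = -1 + o (R(O, o) = o - 1 = -1 + o)
34*53 + 2*(R(6, h - 5) - 1) = 34*53 + 2*((-1 + (0 - 5)) - 1) = 1802 + 2*((-1 - 5) - 1) = 1802 + 2*(-6 - 1) = 1802 + 2*(-7) = 1802 - 14 = 1788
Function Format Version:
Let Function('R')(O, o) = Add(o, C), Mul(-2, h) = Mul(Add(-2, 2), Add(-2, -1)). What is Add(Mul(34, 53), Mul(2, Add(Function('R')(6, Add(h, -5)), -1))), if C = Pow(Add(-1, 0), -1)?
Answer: 1788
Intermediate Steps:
C = -1 (C = Pow(-1, -1) = -1)
h = 0 (h = Mul(Rational(-1, 2), Mul(Add(-2, 2), Add(-2, -1))) = Mul(Rational(-1, 2), Mul(0, -3)) = Mul(Rational(-1, 2), 0) = 0)
Function('R')(O, o) = Add(-1, o) (Function('R')(O, o) = Add(o, -1) = Add(-1, o))
Add(Mul(34, 53), Mul(2, Add(Function('R')(6, Add(h, -5)), -1))) = Add(Mul(34, 53), Mul(2, Add(Add(-1, Add(0, -5)), -1))) = Add(1802, Mul(2, Add(Add(-1, -5), -1))) = Add(1802, Mul(2, Add(-6, -1))) = Add(1802, Mul(2, -7)) = Add(1802, -14) = 1788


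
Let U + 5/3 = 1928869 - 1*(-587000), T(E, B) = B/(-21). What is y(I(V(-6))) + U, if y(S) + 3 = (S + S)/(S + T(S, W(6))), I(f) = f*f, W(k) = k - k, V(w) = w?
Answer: 7547599/3 ≈ 2.5159e+6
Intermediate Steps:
W(k) = 0
T(E, B) = -B/21 (T(E, B) = B*(-1/21) = -B/21)
I(f) = f²
y(S) = -1 (y(S) = -3 + (S + S)/(S - 1/21*0) = -3 + (2*S)/(S + 0) = -3 + (2*S)/S = -3 + 2 = -1)
U = 7547602/3 (U = -5/3 + (1928869 - 1*(-587000)) = -5/3 + (1928869 + 587000) = -5/3 + 2515869 = 7547602/3 ≈ 2.5159e+6)
y(I(V(-6))) + U = -1 + 7547602/3 = 7547599/3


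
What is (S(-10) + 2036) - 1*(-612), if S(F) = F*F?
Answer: 2748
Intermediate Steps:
S(F) = F²
(S(-10) + 2036) - 1*(-612) = ((-10)² + 2036) - 1*(-612) = (100 + 2036) + 612 = 2136 + 612 = 2748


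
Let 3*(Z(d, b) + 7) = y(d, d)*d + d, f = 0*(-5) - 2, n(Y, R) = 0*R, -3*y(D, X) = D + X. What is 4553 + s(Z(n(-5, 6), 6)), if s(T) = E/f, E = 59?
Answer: 9047/2 ≈ 4523.5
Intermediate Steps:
y(D, X) = -D/3 - X/3 (y(D, X) = -(D + X)/3 = -D/3 - X/3)
n(Y, R) = 0
f = -2 (f = 0 - 2 = -2)
Z(d, b) = -7 - 2*d²/9 + d/3 (Z(d, b) = -7 + ((-d/3 - d/3)*d + d)/3 = -7 + ((-2*d/3)*d + d)/3 = -7 + (-2*d²/3 + d)/3 = -7 + (d - 2*d²/3)/3 = -7 + (-2*d²/9 + d/3) = -7 - 2*d²/9 + d/3)
s(T) = -59/2 (s(T) = 59/(-2) = 59*(-½) = -59/2)
4553 + s(Z(n(-5, 6), 6)) = 4553 - 59/2 = 9047/2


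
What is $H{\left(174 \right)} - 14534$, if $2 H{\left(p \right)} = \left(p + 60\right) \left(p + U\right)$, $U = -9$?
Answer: $4771$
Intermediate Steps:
$H{\left(p \right)} = \frac{\left(-9 + p\right) \left(60 + p\right)}{2}$ ($H{\left(p \right)} = \frac{\left(p + 60\right) \left(p - 9\right)}{2} = \frac{\left(60 + p\right) \left(-9 + p\right)}{2} = \frac{\left(-9 + p\right) \left(60 + p\right)}{2}$)
$H{\left(174 \right)} - 14534 = \left(-270 + \frac{174^{2}}{2} + \frac{51}{2} \cdot 174\right) - 14534 = \left(-270 + \frac{1}{2} \cdot 30276 + 4437\right) - 14534 = \left(-270 + 15138 + 4437\right) - 14534 = 19305 - 14534 = 4771$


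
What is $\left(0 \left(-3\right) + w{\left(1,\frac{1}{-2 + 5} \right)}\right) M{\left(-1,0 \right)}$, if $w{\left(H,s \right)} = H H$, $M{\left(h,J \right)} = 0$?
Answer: $0$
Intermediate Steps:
$w{\left(H,s \right)} = H^{2}$
$\left(0 \left(-3\right) + w{\left(1,\frac{1}{-2 + 5} \right)}\right) M{\left(-1,0 \right)} = \left(0 \left(-3\right) + 1^{2}\right) 0 = \left(0 + 1\right) 0 = 1 \cdot 0 = 0$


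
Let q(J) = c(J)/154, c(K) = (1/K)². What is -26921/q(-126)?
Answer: -65819260584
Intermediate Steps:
c(K) = K⁻²
q(J) = 1/(154*J²) (q(J) = 1/(J²*154) = (1/154)/J² = 1/(154*J²))
-26921/q(-126) = -26921/((1/154)/(-126)²) = -26921/((1/154)*(1/15876)) = -26921/1/2444904 = -26921*2444904 = -65819260584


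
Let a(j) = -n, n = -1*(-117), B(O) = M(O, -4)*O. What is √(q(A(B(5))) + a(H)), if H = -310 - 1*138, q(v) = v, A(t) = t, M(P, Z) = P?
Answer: 2*I*√23 ≈ 9.5917*I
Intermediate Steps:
B(O) = O² (B(O) = O*O = O²)
n = 117
H = -448 (H = -310 - 138 = -448)
a(j) = -117 (a(j) = -1*117 = -117)
√(q(A(B(5))) + a(H)) = √(5² - 117) = √(25 - 117) = √(-92) = 2*I*√23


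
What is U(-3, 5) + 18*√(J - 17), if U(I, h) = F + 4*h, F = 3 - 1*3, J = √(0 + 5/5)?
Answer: 20 + 72*I ≈ 20.0 + 72.0*I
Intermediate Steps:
J = 1 (J = √(0 + 5*(⅕)) = √(0 + 1) = √1 = 1)
F = 0 (F = 3 - 3 = 0)
U(I, h) = 4*h (U(I, h) = 0 + 4*h = 4*h)
U(-3, 5) + 18*√(J - 17) = 4*5 + 18*√(1 - 17) = 20 + 18*√(-16) = 20 + 18*(4*I) = 20 + 72*I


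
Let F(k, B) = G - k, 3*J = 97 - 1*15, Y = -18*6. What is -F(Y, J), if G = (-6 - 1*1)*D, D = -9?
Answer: -171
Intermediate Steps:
Y = -108
J = 82/3 (J = (97 - 1*15)/3 = (97 - 15)/3 = (⅓)*82 = 82/3 ≈ 27.333)
G = 63 (G = (-6 - 1*1)*(-9) = (-6 - 1)*(-9) = -7*(-9) = 63)
F(k, B) = 63 - k
-F(Y, J) = -(63 - 1*(-108)) = -(63 + 108) = -1*171 = -171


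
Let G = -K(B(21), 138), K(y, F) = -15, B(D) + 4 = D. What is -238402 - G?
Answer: -238417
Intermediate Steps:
B(D) = -4 + D
G = 15 (G = -1*(-15) = 15)
-238402 - G = -238402 - 1*15 = -238402 - 15 = -238417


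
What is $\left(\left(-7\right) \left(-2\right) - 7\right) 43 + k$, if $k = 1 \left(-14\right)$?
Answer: $287$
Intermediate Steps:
$k = -14$
$\left(\left(-7\right) \left(-2\right) - 7\right) 43 + k = \left(\left(-7\right) \left(-2\right) - 7\right) 43 - 14 = \left(14 - 7\right) 43 - 14 = 7 \cdot 43 - 14 = 301 - 14 = 287$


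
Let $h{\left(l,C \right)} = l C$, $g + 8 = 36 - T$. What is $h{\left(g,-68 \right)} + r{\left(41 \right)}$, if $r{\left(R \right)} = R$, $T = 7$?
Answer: $-1387$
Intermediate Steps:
$g = 21$ ($g = -8 + \left(36 - 7\right) = -8 + 29 = 21$)
$h{\left(l,C \right)} = C l$
$h{\left(g,-68 \right)} + r{\left(41 \right)} = \left(-68\right) 21 + 41 = -1428 + 41 = -1387$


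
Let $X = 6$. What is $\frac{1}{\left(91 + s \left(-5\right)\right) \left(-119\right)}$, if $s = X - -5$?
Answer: $- \frac{1}{4284} \approx -0.00023343$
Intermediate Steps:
$s = 11$ ($s = 6 - -5 = 6 + 5 = 11$)
$\frac{1}{\left(91 + s \left(-5\right)\right) \left(-119\right)} = \frac{1}{\left(91 + 11 \left(-5\right)\right) \left(-119\right)} = \frac{1}{\left(91 - 55\right) \left(-119\right)} = \frac{1}{36 \left(-119\right)} = \frac{1}{-4284} = - \frac{1}{4284}$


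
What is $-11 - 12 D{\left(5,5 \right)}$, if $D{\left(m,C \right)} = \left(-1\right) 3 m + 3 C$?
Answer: $-11$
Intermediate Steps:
$D{\left(m,C \right)} = - 3 m + 3 C$
$-11 - 12 D{\left(5,5 \right)} = -11 - 12 \left(\left(-3\right) 5 + 3 \cdot 5\right) = -11 - 12 \left(-15 + 15\right) = -11 - 0 = -11 + 0 = -11$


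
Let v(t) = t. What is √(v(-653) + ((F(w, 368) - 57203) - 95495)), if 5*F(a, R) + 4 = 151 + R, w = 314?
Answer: 4*I*√9578 ≈ 391.47*I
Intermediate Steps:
F(a, R) = 147/5 + R/5 (F(a, R) = -⅘ + (151 + R)/5 = -⅘ + (151/5 + R/5) = 147/5 + R/5)
√(v(-653) + ((F(w, 368) - 57203) - 95495)) = √(-653 + (((147/5 + (⅕)*368) - 57203) - 95495)) = √(-653 + (((147/5 + 368/5) - 57203) - 95495)) = √(-653 + ((103 - 57203) - 95495)) = √(-653 + (-57100 - 95495)) = √(-653 - 152595) = √(-153248) = 4*I*√9578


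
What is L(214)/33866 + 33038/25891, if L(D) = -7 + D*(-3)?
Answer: 18679011/14861434 ≈ 1.2569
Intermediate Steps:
L(D) = -7 - 3*D
L(214)/33866 + 33038/25891 = (-7 - 3*214)/33866 + 33038/25891 = (-7 - 642)*(1/33866) + 33038*(1/25891) = -649*1/33866 + 33038/25891 = -11/574 + 33038/25891 = 18679011/14861434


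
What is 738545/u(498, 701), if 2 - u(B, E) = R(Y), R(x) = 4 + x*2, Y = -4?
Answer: 738545/6 ≈ 1.2309e+5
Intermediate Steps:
R(x) = 4 + 2*x
u(B, E) = 6 (u(B, E) = 2 - (4 + 2*(-4)) = 2 - (4 - 8) = 2 - 1*(-4) = 2 + 4 = 6)
738545/u(498, 701) = 738545/6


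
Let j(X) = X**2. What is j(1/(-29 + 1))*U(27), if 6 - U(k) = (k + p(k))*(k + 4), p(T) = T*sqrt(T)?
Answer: -831/784 - 2511*sqrt(3)/784 ≈ -6.6074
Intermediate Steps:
p(T) = T**(3/2)
U(k) = 6 - (4 + k)*(k + k**(3/2)) (U(k) = 6 - (k + k**(3/2))*(k + 4) = 6 - (k + k**(3/2))*(4 + k) = 6 - (4 + k)*(k + k**(3/2)))
j(1/(-29 + 1))*U(27) = (1/(-29 + 1))**2*(6 - 1*27**2 - 27**(5/2) - 4*27 - 324*sqrt(3)) = (1/(-28))**2*(6 - 1*729 - 2187*sqrt(3) - 108 - 324*sqrt(3)) = (-1/28)**2*(6 - 729 - 2187*sqrt(3) - 108 - 324*sqrt(3)) = (-831 - 2511*sqrt(3))/784 = -831/784 - 2511*sqrt(3)/784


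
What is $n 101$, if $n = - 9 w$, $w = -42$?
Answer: $38178$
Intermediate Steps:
$n = 378$ ($n = \left(-9\right) \left(-42\right) = 378$)
$n 101 = 378 \cdot 101 = 38178$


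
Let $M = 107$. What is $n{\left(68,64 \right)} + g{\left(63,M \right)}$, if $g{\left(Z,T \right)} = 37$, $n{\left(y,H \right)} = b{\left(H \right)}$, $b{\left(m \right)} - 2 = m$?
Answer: $103$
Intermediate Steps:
$b{\left(m \right)} = 2 + m$
$n{\left(y,H \right)} = 2 + H$
$n{\left(68,64 \right)} + g{\left(63,M \right)} = \left(2 + 64\right) + 37 = 66 + 37 = 103$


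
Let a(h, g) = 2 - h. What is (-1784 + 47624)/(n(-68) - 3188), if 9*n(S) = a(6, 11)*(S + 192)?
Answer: -103140/7297 ≈ -14.135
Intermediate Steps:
n(S) = -256/3 - 4*S/9 (n(S) = ((2 - 1*6)*(S + 192))/9 = ((2 - 6)*(192 + S))/9 = (-4*(192 + S))/9 = (-768 - 4*S)/9 = -256/3 - 4*S/9)
(-1784 + 47624)/(n(-68) - 3188) = (-1784 + 47624)/((-256/3 - 4/9*(-68)) - 3188) = 45840/((-256/3 + 272/9) - 3188) = 45840/(-496/9 - 3188) = 45840/(-29188/9) = 45840*(-9/29188) = -103140/7297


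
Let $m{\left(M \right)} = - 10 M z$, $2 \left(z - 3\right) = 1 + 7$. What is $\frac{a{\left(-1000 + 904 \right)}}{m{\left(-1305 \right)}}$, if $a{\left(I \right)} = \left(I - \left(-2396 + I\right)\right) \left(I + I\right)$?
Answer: $- \frac{76672}{15225} \approx -5.0359$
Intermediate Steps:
$z = 7$ ($z = 3 + \frac{1 + 7}{2} = 3 + \frac{1}{2} \cdot 8 = 3 + 4 = 7$)
$a{\left(I \right)} = 4792 I$ ($a{\left(I \right)} = 2396 \cdot 2 I = 4792 I$)
$m{\left(M \right)} = - 70 M$ ($m{\left(M \right)} = - 10 M 7 = - 70 M$)
$\frac{a{\left(-1000 + 904 \right)}}{m{\left(-1305 \right)}} = \frac{4792 \left(-1000 + 904\right)}{\left(-70\right) \left(-1305\right)} = \frac{4792 \left(-96\right)}{91350} = \left(-460032\right) \frac{1}{91350} = - \frac{76672}{15225}$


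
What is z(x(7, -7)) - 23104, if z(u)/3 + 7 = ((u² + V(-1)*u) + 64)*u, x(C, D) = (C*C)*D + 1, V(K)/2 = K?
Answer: -120795637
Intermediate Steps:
V(K) = 2*K
x(C, D) = 1 + D*C² (x(C, D) = C²*D + 1 = D*C² + 1 = 1 + D*C²)
z(u) = -21 + 3*u*(64 + u² - 2*u) (z(u) = -21 + 3*(((u² + (2*(-1))*u) + 64)*u) = -21 + 3*(((u² - 2*u) + 64)*u) = -21 + 3*((64 + u² - 2*u)*u) = -21 + 3*(u*(64 + u² - 2*u)) = -21 + 3*u*(64 + u² - 2*u))
z(x(7, -7)) - 23104 = (-21 - 6*(1 - 7*7²)² + 3*(1 - 7*7²)³ + 192*(1 - 7*7²)) - 23104 = (-21 - 6*(1 - 7*49)² + 3*(1 - 7*49)³ + 192*(1 - 7*49)) - 23104 = (-21 - 6*(1 - 343)² + 3*(1 - 343)³ + 192*(1 - 343)) - 23104 = (-21 - 6*(-342)² + 3*(-342)³ + 192*(-342)) - 23104 = (-21 - 6*116964 + 3*(-40001688) - 65664) - 23104 = (-21 - 701784 - 120005064 - 65664) - 23104 = -120772533 - 23104 = -120795637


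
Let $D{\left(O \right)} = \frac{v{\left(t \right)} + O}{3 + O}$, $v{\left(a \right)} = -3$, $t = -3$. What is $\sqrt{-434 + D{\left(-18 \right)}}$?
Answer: $\frac{i \sqrt{10815}}{5} \approx 20.799 i$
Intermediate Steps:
$D{\left(O \right)} = \frac{-3 + O}{3 + O}$
$\sqrt{-434 + D{\left(-18 \right)}} = \sqrt{-434 + \frac{-3 - 18}{3 - 18}} = \sqrt{-434 + \frac{1}{-15} \left(-21\right)} = \sqrt{-434 - - \frac{7}{5}} = \sqrt{-434 + \frac{7}{5}} = \sqrt{- \frac{2163}{5}} = \frac{i \sqrt{10815}}{5}$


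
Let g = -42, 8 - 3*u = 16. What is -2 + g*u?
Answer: 110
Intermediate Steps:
u = -8/3 (u = 8/3 - ⅓*16 = 8/3 - 16/3 = -8/3 ≈ -2.6667)
-2 + g*u = -2 - 42*(-8/3) = -2 + 112 = 110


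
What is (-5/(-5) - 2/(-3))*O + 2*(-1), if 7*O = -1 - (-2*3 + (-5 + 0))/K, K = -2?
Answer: -149/42 ≈ -3.5476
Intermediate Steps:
O = -13/14 (O = (-1 - (-2*3 + (-5 + 0))/(-2))/7 = (-1 - (-6 - 5)*(-1)/2)/7 = (-1 - (-11)*(-1)/2)/7 = (-1 - 1*11/2)/7 = (-1 - 11/2)/7 = (⅐)*(-13/2) = -13/14 ≈ -0.92857)
(-5/(-5) - 2/(-3))*O + 2*(-1) = (-5/(-5) - 2/(-3))*(-13/14) + 2*(-1) = (-5*(-⅕) - 2*(-⅓))*(-13/14) - 2 = (1 + ⅔)*(-13/14) - 2 = (5/3)*(-13/14) - 2 = -65/42 - 2 = -149/42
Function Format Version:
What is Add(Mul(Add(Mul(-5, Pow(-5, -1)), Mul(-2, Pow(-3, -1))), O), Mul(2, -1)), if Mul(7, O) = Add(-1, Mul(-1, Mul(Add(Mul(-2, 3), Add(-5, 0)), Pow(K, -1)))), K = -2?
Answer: Rational(-149, 42) ≈ -3.5476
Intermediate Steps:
O = Rational(-13, 14) (O = Mul(Rational(1, 7), Add(-1, Mul(-1, Mul(Add(Mul(-2, 3), Add(-5, 0)), Pow(-2, -1))))) = Mul(Rational(1, 7), Add(-1, Mul(-1, Mul(Add(-6, -5), Rational(-1, 2))))) = Mul(Rational(1, 7), Add(-1, Mul(-1, Mul(-11, Rational(-1, 2))))) = Mul(Rational(1, 7), Add(-1, Mul(-1, Rational(11, 2)))) = Mul(Rational(1, 7), Add(-1, Rational(-11, 2))) = Mul(Rational(1, 7), Rational(-13, 2)) = Rational(-13, 14) ≈ -0.92857)
Add(Mul(Add(Mul(-5, Pow(-5, -1)), Mul(-2, Pow(-3, -1))), O), Mul(2, -1)) = Add(Mul(Add(Mul(-5, Pow(-5, -1)), Mul(-2, Pow(-3, -1))), Rational(-13, 14)), Mul(2, -1)) = Add(Mul(Add(Mul(-5, Rational(-1, 5)), Mul(-2, Rational(-1, 3))), Rational(-13, 14)), -2) = Add(Mul(Add(1, Rational(2, 3)), Rational(-13, 14)), -2) = Add(Mul(Rational(5, 3), Rational(-13, 14)), -2) = Add(Rational(-65, 42), -2) = Rational(-149, 42)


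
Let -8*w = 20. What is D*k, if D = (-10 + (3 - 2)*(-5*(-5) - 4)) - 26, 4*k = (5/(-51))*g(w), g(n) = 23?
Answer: 575/68 ≈ 8.4559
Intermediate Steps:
w = -5/2 (w = -⅛*20 = -5/2 ≈ -2.5000)
k = -115/204 (k = ((5/(-51))*23)/4 = ((5*(-1/51))*23)/4 = (-5/51*23)/4 = (¼)*(-115/51) = -115/204 ≈ -0.56373)
D = -15 (D = (-10 + 1*(25 - 4)) - 26 = (-10 + 1*21) - 26 = (-10 + 21) - 26 = 11 - 26 = -15)
D*k = -15*(-115/204) = 575/68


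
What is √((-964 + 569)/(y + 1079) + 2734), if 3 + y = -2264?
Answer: √107196771/198 ≈ 52.291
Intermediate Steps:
y = -2267 (y = -3 - 2264 = -2267)
√((-964 + 569)/(y + 1079) + 2734) = √((-964 + 569)/(-2267 + 1079) + 2734) = √(-395/(-1188) + 2734) = √(-395*(-1/1188) + 2734) = √(395/1188 + 2734) = √(3248387/1188) = √107196771/198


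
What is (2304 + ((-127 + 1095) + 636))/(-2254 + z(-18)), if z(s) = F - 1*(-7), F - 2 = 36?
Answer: -3908/2209 ≈ -1.7691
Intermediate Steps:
F = 38 (F = 2 + 36 = 38)
z(s) = 45 (z(s) = 38 - 1*(-7) = 38 + 7 = 45)
(2304 + ((-127 + 1095) + 636))/(-2254 + z(-18)) = (2304 + ((-127 + 1095) + 636))/(-2254 + 45) = (2304 + (968 + 636))/(-2209) = (2304 + 1604)*(-1/2209) = 3908*(-1/2209) = -3908/2209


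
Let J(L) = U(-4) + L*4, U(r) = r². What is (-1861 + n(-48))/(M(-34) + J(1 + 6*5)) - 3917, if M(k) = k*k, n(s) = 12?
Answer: -5078281/1296 ≈ -3918.4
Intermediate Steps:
M(k) = k²
J(L) = 16 + 4*L (J(L) = (-4)² + L*4 = 16 + 4*L)
(-1861 + n(-48))/(M(-34) + J(1 + 6*5)) - 3917 = (-1861 + 12)/((-34)² + (16 + 4*(1 + 6*5))) - 3917 = -1849/(1156 + (16 + 4*(1 + 30))) - 3917 = -1849/(1156 + (16 + 4*31)) - 3917 = -1849/(1156 + (16 + 124)) - 3917 = -1849/(1156 + 140) - 3917 = -1849/1296 - 3917 = -5078281/1296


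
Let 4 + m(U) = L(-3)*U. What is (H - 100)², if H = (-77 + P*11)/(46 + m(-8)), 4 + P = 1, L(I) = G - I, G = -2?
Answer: 3080025/289 ≈ 10658.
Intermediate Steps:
L(I) = -2 - I
P = -3 (P = -4 + 1 = -3)
m(U) = -4 + U (m(U) = -4 + (-2 - 1*(-3))*U = -4 + (-2 + 3)*U = -4 + 1*U = -4 + U)
H = -55/17 (H = (-77 - 3*11)/(46 + (-4 - 8)) = (-77 - 33)/(46 - 12) = -110/34 = -110*1/34 = -55/17 ≈ -3.2353)
(H - 100)² = (-55/17 - 100)² = (-1755/17)² = 3080025/289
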